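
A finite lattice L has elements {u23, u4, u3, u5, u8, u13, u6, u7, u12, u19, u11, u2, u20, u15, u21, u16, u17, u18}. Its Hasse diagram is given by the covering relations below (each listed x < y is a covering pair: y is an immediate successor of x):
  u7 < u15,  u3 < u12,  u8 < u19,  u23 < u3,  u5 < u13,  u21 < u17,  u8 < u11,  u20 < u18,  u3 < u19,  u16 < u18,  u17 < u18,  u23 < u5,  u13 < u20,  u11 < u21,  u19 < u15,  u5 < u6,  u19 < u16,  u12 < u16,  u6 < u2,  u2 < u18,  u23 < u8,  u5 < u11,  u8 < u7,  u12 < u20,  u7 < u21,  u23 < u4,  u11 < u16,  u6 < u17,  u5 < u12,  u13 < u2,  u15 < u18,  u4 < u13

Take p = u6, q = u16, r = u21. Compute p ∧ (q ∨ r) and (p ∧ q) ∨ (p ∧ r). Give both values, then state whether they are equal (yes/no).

u6; u5; no

q ∨ r = u18, so p ∧ (q ∨ r) = u6 ∧ u18 = u6.
p ∧ q = u5 and p ∧ r = u5, so (p ∧ q) ∨ (p ∧ r) = u5 ∨ u5 = u5.
Equal: no.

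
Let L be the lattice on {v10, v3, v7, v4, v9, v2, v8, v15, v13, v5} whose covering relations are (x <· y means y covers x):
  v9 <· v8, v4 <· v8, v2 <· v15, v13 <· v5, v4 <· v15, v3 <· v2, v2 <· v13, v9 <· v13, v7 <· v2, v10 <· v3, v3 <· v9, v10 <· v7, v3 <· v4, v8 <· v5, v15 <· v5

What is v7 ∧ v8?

Common lower bounds of {v7, v8}: v10.
The greatest among these is v10.

v10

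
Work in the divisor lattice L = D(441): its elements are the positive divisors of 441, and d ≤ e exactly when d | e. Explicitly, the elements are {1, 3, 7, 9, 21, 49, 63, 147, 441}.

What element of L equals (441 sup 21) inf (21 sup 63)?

63

441 ∨ 21 = 441
21 ∨ 63 = 63
441 ∧ 63 = 63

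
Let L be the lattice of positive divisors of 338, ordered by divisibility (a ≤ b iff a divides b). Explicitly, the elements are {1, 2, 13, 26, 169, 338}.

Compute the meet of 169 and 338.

In the divisibility order, the meet is the greatest common divisor: gcd(169, 338) = 169.

169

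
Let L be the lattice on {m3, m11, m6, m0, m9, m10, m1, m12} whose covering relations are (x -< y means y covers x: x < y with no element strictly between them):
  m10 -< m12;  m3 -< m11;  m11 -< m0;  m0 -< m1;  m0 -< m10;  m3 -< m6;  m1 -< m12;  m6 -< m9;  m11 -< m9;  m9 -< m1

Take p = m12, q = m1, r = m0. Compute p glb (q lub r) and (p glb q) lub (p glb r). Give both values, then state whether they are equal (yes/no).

q lub r = m1, so p glb (q lub r) = m12 glb m1 = m1.
p glb q = m1 and p glb r = m0, so (p glb q) lub (p glb r) = m1 lub m0 = m1.
Equal: yes.

m1; m1; yes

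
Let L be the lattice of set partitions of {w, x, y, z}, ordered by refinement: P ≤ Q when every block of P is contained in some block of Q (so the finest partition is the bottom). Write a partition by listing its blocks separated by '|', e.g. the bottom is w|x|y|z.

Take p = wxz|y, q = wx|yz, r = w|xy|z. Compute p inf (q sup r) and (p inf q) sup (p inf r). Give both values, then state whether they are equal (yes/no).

q sup r = wxyz, so p inf (q sup r) = wxz|y inf wxyz = wxz|y.
p inf q = wx|y|z and p inf r = w|x|y|z, so (p inf q) sup (p inf r) = wx|y|z sup w|x|y|z = wx|y|z.
Equal: no.

wxz|y; wx|y|z; no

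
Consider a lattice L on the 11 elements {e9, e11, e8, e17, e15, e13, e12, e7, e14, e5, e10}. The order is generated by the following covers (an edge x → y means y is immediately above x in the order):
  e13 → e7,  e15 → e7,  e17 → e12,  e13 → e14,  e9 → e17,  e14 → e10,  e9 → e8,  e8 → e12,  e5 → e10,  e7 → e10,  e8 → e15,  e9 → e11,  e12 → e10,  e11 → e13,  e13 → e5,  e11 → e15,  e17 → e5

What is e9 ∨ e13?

e13

Common upper bounds of {e9, e13}: e10, e13, e14, e5, e7.
The least among these is e13.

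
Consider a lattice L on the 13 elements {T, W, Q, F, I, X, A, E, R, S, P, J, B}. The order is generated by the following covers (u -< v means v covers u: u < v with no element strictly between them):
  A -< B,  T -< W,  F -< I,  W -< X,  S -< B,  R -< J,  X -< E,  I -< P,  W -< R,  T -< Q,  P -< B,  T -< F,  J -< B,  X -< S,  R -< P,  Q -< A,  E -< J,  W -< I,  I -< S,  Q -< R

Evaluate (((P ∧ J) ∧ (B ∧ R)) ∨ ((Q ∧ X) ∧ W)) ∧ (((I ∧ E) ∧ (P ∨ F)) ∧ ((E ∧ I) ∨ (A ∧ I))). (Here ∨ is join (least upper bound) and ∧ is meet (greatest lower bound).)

P ∧ J = R
B ∧ R = R
R ∧ R = R
Q ∧ X = T
T ∧ W = T
R ∨ T = R
I ∧ E = W
P ∨ F = P
W ∧ P = W
E ∧ I = W
A ∧ I = T
W ∨ T = W
W ∧ W = W
R ∧ W = W

W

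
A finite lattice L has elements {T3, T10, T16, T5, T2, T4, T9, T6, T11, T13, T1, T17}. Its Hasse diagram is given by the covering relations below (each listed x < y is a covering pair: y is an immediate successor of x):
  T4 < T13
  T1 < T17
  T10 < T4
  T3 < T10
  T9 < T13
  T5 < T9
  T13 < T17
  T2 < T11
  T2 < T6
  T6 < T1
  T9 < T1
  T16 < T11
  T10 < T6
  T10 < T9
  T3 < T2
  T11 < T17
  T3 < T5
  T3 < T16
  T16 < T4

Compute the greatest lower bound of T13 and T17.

Common lower bounds of {T13, T17}: T10, T13, T16, T3, T4, T5, T9.
The greatest among these is T13.

T13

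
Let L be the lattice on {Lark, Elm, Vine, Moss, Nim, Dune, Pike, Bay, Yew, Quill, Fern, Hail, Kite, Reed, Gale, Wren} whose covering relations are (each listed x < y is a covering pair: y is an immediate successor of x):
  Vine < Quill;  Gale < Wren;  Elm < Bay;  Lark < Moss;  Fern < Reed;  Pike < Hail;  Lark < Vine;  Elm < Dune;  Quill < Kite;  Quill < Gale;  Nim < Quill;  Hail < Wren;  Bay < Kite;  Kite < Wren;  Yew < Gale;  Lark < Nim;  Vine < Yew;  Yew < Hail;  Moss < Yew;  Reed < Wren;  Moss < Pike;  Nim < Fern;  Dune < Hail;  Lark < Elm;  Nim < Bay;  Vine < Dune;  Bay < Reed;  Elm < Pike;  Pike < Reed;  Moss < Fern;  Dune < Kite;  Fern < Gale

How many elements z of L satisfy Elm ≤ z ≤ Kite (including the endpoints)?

The interval [Elm, Kite] = {Bay, Dune, Elm, Kite}, which has 4 elements.

4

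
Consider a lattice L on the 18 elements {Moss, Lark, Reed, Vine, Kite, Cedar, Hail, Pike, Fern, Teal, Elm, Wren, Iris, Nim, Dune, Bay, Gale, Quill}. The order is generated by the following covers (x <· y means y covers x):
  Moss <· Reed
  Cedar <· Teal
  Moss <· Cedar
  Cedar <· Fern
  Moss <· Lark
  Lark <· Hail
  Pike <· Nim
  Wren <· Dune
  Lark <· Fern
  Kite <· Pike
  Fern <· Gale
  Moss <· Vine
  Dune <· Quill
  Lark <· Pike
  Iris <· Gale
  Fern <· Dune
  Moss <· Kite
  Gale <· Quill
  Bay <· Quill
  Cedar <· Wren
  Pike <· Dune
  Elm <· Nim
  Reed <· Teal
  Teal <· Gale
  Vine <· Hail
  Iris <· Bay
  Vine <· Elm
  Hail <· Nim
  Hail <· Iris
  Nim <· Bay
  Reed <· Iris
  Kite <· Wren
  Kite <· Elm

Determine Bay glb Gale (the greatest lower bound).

Iris

Common lower bounds of {Bay, Gale}: Hail, Iris, Lark, Moss, Reed, Vine.
The greatest among these is Iris.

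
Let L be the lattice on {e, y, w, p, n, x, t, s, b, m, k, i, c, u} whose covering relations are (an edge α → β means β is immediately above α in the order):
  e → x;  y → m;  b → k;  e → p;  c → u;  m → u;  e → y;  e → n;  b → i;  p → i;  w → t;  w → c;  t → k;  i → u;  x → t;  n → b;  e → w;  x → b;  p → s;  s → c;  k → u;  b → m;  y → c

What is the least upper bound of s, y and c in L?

Common upper bounds of {s, y, c}: c, u.
The least among these is c.

c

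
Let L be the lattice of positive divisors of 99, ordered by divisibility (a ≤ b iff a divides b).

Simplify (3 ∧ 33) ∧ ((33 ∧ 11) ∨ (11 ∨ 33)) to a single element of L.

3

3 ∧ 33 = 3
33 ∧ 11 = 11
11 ∨ 33 = 33
11 ∨ 33 = 33
3 ∧ 33 = 3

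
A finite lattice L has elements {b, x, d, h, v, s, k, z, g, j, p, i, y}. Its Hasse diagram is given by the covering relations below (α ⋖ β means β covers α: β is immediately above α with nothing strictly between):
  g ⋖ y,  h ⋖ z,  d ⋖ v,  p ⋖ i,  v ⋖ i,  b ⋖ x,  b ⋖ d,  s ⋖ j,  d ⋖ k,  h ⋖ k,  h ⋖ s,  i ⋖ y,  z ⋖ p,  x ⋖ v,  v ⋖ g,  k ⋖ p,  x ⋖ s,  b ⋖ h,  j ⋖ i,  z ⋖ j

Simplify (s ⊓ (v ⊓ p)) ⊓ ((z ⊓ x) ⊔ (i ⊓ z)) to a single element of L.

b

v ∧ p = d
s ∧ d = b
z ∧ x = b
i ∧ z = z
b ∨ z = z
b ∧ z = b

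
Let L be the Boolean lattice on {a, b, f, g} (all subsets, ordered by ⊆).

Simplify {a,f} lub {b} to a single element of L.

{a,b,f}

{a,f} ∨ {b} = {a,b,f}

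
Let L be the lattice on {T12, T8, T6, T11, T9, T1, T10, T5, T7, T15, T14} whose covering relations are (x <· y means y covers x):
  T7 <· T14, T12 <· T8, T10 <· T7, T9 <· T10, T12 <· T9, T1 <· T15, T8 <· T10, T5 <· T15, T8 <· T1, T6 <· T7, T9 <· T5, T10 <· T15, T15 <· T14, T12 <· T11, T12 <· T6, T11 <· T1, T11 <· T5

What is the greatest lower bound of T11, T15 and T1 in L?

Common lower bounds of {T11, T15, T1}: T11, T12.
The greatest among these is T11.

T11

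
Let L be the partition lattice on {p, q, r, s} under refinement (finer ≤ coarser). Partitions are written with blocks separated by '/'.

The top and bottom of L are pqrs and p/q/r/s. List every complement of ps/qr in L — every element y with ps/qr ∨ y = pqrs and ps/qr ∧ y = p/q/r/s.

p/q/rs, p/qs/r, pq/r/s, pq/rs, pr/q/s, pr/qs

Need y with ps/qr ∨ y = pqrs and ps/qr ∧ y = p/q/r/s.
Checking each element gives: p/q/rs, p/qs/r, pq/r/s, pq/rs, pr/q/s, pr/qs.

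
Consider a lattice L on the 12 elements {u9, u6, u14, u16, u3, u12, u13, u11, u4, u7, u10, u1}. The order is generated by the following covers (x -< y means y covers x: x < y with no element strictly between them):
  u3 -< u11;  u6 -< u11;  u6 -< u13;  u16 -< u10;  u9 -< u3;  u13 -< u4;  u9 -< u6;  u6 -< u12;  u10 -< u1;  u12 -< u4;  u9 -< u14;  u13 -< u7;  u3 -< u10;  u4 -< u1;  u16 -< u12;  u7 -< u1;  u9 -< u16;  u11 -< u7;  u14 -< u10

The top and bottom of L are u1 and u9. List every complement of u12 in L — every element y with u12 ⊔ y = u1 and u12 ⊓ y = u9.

Need y with u12 ∨ y = u1 and u12 ∧ y = u9.
Checking each element gives: u14, u3.

u14, u3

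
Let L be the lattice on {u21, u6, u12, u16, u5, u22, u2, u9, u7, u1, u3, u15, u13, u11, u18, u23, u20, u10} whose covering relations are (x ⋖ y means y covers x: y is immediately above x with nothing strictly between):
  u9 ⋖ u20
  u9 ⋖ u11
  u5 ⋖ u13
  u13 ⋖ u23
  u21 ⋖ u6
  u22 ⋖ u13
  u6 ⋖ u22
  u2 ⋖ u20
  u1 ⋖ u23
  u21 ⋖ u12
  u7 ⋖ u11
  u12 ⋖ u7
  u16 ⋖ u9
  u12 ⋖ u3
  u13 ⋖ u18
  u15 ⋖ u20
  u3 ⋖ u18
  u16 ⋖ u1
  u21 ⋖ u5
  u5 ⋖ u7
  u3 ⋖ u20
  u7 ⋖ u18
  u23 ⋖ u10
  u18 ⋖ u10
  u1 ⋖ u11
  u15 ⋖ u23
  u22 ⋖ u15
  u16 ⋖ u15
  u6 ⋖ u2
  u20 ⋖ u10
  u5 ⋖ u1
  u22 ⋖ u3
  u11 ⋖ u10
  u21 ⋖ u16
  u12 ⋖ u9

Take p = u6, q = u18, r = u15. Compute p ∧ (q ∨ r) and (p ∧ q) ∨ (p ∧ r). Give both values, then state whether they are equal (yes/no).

u6; u6; yes

q ∨ r = u10, so p ∧ (q ∨ r) = u6 ∧ u10 = u6.
p ∧ q = u6 and p ∧ r = u6, so (p ∧ q) ∨ (p ∧ r) = u6 ∨ u6 = u6.
Equal: yes.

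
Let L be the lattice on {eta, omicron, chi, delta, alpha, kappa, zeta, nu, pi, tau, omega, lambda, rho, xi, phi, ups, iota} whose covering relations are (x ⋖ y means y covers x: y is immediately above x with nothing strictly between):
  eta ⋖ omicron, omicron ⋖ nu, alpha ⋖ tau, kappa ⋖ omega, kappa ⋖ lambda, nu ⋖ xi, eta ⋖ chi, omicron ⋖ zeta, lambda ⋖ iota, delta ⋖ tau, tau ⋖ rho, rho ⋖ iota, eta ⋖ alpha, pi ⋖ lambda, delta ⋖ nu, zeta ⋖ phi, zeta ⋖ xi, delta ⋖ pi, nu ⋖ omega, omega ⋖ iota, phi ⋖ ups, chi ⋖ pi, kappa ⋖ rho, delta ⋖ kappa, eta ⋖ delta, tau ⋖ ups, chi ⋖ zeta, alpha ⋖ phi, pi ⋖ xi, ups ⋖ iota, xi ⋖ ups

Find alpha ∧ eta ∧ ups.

eta

Common lower bounds of {alpha, eta, ups}: eta.
The greatest among these is eta.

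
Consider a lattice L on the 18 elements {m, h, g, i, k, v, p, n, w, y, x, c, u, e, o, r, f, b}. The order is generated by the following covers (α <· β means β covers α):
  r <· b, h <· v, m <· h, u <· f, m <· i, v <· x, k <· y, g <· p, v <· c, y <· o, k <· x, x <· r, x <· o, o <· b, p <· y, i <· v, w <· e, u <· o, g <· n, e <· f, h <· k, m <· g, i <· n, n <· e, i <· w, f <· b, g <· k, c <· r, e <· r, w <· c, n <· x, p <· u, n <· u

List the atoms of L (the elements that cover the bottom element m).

The atoms are exactly the elements that cover m: g, h, i.

g, h, i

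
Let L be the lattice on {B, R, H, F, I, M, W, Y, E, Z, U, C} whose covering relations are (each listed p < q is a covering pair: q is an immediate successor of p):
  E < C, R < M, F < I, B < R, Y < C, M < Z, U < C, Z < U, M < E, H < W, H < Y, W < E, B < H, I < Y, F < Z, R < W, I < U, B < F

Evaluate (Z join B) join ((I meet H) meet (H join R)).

Z ∨ B = Z
I ∧ H = B
H ∨ R = W
B ∧ W = B
Z ∨ B = Z

Z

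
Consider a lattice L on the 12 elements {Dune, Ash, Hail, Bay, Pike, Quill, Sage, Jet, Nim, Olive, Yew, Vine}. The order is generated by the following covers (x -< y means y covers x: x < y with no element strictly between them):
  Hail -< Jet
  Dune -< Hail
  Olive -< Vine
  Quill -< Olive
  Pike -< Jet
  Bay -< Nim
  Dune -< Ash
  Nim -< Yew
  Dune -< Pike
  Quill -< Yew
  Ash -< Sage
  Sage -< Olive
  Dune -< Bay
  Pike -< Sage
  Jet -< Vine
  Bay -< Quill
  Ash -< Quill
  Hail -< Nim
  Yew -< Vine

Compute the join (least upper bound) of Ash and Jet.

Vine

Common upper bounds of {Ash, Jet}: Vine.
The least among these is Vine.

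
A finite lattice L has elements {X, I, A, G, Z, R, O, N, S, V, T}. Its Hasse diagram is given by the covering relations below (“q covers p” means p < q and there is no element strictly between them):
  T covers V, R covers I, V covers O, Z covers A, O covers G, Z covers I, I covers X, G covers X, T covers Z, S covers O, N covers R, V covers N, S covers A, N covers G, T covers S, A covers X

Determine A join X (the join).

A

Common upper bounds of {A, X}: A, S, T, Z.
The least among these is A.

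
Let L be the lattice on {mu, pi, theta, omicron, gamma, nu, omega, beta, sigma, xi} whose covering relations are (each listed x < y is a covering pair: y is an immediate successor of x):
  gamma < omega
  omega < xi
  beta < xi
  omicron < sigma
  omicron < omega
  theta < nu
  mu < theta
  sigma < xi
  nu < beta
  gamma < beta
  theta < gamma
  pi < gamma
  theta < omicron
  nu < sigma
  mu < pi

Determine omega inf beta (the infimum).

Common lower bounds of {omega, beta}: gamma, mu, pi, theta.
The greatest among these is gamma.

gamma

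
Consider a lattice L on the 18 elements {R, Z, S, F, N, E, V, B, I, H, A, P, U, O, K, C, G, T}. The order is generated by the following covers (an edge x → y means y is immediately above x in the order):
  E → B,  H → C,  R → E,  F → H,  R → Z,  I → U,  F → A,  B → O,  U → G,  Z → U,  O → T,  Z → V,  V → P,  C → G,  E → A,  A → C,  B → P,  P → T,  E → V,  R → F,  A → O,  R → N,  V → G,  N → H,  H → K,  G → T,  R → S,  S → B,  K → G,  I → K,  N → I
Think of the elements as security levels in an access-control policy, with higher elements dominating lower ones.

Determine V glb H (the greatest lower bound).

Common lower bounds of {V, H}: R.
The greatest among these is R.

R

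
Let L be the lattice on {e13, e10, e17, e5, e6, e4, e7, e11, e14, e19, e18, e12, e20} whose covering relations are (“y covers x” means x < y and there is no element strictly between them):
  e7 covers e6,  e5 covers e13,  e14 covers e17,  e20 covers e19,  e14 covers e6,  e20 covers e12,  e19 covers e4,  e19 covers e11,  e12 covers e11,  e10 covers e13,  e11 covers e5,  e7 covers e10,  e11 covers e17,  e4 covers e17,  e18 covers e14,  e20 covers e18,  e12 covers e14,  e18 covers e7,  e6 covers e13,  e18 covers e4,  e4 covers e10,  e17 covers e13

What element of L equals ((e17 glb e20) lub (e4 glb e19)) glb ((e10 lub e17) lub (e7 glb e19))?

e17 ∧ e20 = e17
e4 ∧ e19 = e4
e17 ∨ e4 = e4
e10 ∨ e17 = e4
e7 ∧ e19 = e10
e4 ∨ e10 = e4
e4 ∧ e4 = e4

e4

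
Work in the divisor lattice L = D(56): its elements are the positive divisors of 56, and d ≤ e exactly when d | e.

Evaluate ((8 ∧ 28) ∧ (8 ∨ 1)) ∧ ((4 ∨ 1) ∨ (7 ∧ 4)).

8 ∧ 28 = 4
8 ∨ 1 = 8
4 ∧ 8 = 4
4 ∨ 1 = 4
7 ∧ 4 = 1
4 ∨ 1 = 4
4 ∧ 4 = 4

4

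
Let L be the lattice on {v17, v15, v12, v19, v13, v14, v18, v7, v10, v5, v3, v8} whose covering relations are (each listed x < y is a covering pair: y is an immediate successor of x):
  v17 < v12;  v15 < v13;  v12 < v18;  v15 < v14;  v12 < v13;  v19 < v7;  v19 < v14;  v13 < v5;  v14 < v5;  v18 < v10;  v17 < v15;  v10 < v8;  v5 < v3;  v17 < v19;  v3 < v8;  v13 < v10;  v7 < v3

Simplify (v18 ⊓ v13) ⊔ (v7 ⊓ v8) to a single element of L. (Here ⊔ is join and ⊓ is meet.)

v3

v18 ∧ v13 = v12
v7 ∧ v8 = v7
v12 ∨ v7 = v3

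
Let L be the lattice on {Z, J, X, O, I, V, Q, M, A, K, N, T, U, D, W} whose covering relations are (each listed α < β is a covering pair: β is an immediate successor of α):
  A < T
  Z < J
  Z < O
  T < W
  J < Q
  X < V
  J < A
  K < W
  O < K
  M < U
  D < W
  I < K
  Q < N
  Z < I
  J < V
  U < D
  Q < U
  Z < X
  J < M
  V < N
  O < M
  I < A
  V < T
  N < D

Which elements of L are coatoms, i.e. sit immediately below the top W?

D, K, T

The coatoms are exactly the elements covered by W: D, K, T.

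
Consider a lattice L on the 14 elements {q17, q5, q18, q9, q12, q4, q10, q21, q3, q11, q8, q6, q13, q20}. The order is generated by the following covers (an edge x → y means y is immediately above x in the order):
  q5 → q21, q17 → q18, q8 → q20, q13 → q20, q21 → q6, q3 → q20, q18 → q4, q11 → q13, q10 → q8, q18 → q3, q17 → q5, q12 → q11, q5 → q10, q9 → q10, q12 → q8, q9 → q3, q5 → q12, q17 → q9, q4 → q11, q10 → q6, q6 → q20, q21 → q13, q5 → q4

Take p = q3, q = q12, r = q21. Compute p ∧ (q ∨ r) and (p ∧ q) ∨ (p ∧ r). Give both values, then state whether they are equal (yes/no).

q18; q17; no

q ∨ r = q13, so p ∧ (q ∨ r) = q3 ∧ q13 = q18.
p ∧ q = q17 and p ∧ r = q17, so (p ∧ q) ∨ (p ∧ r) = q17 ∨ q17 = q17.
Equal: no.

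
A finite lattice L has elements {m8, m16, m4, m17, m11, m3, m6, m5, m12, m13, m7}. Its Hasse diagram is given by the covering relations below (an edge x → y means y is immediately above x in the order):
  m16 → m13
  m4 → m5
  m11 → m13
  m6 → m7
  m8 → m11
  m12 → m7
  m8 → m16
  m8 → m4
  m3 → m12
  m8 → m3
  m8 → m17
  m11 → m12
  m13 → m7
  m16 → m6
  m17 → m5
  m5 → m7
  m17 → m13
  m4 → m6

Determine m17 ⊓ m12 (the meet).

Common lower bounds of {m17, m12}: m8.
The greatest among these is m8.

m8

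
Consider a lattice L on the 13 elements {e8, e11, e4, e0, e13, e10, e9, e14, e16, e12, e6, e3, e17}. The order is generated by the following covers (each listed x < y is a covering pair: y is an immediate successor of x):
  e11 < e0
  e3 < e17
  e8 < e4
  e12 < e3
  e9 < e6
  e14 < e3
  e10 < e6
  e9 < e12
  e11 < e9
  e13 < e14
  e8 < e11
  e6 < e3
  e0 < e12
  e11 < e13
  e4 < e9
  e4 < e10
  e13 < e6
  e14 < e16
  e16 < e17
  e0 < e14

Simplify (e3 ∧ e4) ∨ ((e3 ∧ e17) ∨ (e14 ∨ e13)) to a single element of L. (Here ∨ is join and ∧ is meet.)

e3

e3 ∧ e4 = e4
e3 ∧ e17 = e3
e14 ∨ e13 = e14
e3 ∨ e14 = e3
e4 ∨ e3 = e3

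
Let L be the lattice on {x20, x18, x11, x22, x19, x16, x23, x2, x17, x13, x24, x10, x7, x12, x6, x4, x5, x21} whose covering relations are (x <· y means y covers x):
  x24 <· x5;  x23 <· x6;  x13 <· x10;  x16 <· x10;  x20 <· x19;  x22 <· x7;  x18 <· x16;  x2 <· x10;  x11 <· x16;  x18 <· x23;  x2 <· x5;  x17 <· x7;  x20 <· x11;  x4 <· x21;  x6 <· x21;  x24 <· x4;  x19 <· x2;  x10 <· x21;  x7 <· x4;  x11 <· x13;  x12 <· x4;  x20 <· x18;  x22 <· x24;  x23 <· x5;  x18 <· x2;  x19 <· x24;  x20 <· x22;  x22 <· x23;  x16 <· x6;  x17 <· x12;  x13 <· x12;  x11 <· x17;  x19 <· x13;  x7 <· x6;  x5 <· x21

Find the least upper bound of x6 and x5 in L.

Common upper bounds of {x6, x5}: x21.
The least among these is x21.

x21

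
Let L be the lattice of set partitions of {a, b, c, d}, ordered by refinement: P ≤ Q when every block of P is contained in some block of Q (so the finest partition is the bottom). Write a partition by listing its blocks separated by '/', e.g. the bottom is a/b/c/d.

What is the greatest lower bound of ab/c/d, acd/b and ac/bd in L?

a/b/c/d

Common lower bounds of {ab/c/d, acd/b, ac/bd}: a/b/c/d.
The greatest among these is a/b/c/d.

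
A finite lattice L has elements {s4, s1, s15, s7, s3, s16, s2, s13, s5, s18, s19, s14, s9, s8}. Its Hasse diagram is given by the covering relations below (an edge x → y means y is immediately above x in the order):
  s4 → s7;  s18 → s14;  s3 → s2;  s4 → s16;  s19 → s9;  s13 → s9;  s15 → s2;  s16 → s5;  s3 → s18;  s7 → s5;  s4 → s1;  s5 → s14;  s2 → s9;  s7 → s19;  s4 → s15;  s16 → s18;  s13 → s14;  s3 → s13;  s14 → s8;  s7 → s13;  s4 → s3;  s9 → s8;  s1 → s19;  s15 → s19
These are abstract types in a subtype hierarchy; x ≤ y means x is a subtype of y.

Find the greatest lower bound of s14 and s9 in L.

Common lower bounds of {s14, s9}: s13, s3, s4, s7.
The greatest among these is s13.

s13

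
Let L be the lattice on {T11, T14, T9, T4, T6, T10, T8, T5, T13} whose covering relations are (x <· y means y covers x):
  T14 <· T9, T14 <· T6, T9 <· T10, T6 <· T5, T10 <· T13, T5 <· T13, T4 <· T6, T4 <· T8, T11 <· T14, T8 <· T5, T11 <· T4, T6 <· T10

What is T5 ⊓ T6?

T6

Common lower bounds of {T5, T6}: T11, T14, T4, T6.
The greatest among these is T6.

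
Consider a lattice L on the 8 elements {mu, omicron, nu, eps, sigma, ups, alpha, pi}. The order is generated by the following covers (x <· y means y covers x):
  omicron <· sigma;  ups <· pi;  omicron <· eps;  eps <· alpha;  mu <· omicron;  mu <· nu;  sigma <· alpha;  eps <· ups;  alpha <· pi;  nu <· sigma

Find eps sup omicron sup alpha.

alpha

Common upper bounds of {eps, omicron, alpha}: alpha, pi.
The least among these is alpha.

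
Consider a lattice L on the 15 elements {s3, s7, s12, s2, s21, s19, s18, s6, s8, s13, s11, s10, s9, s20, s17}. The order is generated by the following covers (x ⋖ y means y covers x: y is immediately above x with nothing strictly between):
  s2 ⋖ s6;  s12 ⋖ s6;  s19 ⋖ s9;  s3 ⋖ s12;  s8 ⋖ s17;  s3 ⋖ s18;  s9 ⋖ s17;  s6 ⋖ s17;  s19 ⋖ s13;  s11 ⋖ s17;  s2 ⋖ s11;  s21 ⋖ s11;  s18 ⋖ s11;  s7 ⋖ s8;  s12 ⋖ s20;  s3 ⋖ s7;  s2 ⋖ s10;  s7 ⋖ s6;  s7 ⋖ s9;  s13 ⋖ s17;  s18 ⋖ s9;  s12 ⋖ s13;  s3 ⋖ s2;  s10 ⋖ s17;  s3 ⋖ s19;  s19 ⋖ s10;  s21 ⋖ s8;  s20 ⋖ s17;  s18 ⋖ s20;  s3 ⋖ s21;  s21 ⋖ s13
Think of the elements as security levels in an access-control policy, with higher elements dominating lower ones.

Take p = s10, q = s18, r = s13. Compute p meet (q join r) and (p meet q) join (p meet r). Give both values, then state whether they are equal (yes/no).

q join r = s17, so p meet (q join r) = s10 meet s17 = s10.
p meet q = s3 and p meet r = s19, so (p meet q) join (p meet r) = s3 join s19 = s19.
Equal: no.

s10; s19; no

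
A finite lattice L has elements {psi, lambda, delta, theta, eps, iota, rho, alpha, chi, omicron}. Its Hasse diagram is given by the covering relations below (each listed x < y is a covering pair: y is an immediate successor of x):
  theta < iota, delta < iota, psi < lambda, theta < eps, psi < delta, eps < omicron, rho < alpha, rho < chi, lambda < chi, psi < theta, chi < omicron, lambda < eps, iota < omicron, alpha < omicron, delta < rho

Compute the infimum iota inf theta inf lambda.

psi

Common lower bounds of {iota, theta, lambda}: psi.
The greatest among these is psi.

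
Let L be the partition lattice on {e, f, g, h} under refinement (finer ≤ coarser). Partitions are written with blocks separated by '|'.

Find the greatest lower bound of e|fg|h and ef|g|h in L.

e|f|g|h

Common lower bounds of {e|fg|h, ef|g|h}: e|f|g|h.
The greatest among these is e|f|g|h.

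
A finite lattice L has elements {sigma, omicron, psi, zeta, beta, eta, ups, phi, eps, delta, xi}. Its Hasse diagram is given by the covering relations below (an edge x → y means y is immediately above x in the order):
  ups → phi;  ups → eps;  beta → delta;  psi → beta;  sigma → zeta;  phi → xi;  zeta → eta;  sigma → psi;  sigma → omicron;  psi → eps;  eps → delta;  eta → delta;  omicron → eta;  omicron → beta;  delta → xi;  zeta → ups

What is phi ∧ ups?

ups

Common lower bounds of {phi, ups}: sigma, ups, zeta.
The greatest among these is ups.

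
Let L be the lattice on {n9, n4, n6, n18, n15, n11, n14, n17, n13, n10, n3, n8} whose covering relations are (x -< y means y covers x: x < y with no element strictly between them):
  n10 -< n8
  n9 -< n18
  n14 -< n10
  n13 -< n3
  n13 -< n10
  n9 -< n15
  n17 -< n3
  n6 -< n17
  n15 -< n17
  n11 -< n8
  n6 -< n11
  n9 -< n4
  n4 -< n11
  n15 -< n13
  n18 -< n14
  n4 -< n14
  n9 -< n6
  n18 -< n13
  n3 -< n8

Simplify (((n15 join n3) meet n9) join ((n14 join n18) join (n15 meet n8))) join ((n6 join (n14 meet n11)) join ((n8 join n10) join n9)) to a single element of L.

n15 ∨ n3 = n3
n3 ∧ n9 = n9
n14 ∨ n18 = n14
n15 ∧ n8 = n15
n14 ∨ n15 = n10
n9 ∨ n10 = n10
n14 ∧ n11 = n4
n6 ∨ n4 = n11
n8 ∨ n10 = n8
n8 ∨ n9 = n8
n11 ∨ n8 = n8
n10 ∨ n8 = n8

n8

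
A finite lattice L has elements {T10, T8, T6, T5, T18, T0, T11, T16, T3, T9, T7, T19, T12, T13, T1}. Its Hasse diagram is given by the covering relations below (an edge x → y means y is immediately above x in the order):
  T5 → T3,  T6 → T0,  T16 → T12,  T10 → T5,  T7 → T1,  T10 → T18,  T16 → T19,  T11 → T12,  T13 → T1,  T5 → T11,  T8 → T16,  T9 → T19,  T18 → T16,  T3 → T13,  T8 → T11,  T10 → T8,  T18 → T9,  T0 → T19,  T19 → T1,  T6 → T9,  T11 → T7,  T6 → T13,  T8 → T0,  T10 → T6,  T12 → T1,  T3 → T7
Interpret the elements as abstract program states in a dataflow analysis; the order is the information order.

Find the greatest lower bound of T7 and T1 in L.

T7

Common lower bounds of {T7, T1}: T10, T11, T3, T5, T7, T8.
The greatest among these is T7.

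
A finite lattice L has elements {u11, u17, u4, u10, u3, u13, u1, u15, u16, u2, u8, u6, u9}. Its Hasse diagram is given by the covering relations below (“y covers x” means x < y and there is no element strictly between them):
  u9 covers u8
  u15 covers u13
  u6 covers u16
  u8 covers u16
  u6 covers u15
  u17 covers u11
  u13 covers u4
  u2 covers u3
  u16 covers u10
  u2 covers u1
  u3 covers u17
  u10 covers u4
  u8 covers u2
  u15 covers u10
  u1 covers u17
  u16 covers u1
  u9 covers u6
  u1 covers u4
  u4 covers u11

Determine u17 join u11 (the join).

Common upper bounds of {u17, u11}: u1, u16, u17, u2, u3, u6, u8, u9.
The least among these is u17.

u17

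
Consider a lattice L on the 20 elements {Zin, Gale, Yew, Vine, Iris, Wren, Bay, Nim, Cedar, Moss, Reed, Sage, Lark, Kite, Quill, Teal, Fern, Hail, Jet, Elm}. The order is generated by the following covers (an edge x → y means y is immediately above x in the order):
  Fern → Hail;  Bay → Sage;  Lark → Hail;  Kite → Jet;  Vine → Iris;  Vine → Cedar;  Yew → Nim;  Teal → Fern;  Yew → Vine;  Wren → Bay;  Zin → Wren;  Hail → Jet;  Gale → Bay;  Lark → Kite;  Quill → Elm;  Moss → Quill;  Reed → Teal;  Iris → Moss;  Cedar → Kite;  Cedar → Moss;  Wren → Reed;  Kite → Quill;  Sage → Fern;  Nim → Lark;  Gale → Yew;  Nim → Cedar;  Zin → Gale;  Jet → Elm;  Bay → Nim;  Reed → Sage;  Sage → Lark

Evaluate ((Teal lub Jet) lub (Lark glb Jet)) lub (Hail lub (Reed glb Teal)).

Jet

Teal ∨ Jet = Jet
Lark ∧ Jet = Lark
Jet ∨ Lark = Jet
Reed ∧ Teal = Reed
Hail ∨ Reed = Hail
Jet ∨ Hail = Jet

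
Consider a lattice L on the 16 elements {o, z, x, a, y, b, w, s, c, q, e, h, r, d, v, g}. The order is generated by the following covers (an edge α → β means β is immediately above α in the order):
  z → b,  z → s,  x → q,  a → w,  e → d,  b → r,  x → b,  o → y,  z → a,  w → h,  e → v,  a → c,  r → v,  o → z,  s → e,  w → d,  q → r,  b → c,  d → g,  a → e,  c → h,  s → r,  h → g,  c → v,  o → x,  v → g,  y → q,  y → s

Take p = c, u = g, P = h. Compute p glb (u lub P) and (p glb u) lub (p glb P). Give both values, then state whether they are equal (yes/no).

c; c; yes

u lub P = g, so p glb (u lub P) = c glb g = c.
p glb u = c and p glb P = c, so (p glb u) lub (p glb P) = c lub c = c.
Equal: yes.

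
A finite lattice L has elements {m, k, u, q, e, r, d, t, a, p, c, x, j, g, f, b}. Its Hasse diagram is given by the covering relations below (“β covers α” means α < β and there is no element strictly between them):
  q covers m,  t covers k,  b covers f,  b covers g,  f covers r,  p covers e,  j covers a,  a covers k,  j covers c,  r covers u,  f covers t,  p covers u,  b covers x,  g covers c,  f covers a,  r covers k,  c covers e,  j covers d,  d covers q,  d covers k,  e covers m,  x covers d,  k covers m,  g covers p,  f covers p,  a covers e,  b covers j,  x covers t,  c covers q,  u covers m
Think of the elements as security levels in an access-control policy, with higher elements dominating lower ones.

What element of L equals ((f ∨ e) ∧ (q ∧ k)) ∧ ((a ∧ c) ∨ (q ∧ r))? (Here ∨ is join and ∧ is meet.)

m

f ∨ e = f
q ∧ k = m
f ∧ m = m
a ∧ c = e
q ∧ r = m
e ∨ m = e
m ∧ e = m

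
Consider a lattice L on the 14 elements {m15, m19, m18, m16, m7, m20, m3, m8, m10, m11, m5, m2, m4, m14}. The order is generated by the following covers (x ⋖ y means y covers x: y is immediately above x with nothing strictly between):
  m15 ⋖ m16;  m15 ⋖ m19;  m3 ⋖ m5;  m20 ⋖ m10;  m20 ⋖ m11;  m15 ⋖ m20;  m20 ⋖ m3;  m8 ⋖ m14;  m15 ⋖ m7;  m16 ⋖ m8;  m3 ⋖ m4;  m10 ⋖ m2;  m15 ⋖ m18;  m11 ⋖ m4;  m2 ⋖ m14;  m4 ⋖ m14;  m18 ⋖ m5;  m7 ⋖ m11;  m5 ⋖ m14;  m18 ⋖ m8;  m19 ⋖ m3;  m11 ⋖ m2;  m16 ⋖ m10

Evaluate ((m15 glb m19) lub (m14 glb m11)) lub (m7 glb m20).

m15 ∧ m19 = m15
m14 ∧ m11 = m11
m15 ∨ m11 = m11
m7 ∧ m20 = m15
m11 ∨ m15 = m11

m11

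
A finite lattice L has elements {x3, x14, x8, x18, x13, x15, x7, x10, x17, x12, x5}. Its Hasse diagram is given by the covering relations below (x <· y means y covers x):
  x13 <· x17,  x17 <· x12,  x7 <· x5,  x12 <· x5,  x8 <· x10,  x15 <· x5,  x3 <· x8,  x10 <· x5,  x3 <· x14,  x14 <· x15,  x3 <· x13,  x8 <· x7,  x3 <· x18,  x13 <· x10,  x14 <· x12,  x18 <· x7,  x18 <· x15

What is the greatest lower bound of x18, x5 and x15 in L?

x18

Common lower bounds of {x18, x5, x15}: x18, x3.
The greatest among these is x18.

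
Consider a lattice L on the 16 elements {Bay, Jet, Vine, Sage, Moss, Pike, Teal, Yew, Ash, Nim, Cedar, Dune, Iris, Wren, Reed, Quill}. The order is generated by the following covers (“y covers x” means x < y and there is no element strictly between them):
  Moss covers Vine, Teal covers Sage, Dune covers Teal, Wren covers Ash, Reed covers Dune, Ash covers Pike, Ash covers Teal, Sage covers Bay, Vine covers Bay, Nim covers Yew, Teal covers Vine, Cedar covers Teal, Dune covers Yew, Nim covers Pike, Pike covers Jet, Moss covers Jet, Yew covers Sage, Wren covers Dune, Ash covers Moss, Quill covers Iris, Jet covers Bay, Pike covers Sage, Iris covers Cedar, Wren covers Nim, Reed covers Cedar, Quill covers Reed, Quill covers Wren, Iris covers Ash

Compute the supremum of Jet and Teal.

Common upper bounds of {Jet, Teal}: Ash, Iris, Quill, Wren.
The least among these is Ash.

Ash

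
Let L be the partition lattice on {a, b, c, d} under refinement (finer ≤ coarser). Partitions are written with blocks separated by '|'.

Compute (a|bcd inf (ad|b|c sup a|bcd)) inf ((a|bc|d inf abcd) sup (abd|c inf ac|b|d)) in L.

ad|b|c ∨ a|bcd = abcd
a|bcd ∧ abcd = a|bcd
a|bc|d ∧ abcd = a|bc|d
abd|c ∧ ac|b|d = a|b|c|d
a|bc|d ∨ a|b|c|d = a|bc|d
a|bcd ∧ a|bc|d = a|bc|d

a|bc|d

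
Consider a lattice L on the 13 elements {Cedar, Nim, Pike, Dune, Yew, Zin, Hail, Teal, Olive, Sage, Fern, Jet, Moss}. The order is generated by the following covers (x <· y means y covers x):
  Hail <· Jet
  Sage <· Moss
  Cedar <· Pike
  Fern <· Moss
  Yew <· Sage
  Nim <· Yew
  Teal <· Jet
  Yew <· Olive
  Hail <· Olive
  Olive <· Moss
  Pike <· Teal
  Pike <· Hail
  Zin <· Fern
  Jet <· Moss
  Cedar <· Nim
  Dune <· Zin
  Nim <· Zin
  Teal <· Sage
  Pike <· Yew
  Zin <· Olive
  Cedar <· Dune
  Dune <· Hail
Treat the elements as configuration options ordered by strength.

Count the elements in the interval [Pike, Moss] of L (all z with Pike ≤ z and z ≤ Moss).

The interval [Pike, Moss] = {Hail, Jet, Moss, Olive, Pike, Sage, Teal, Yew}, which has 8 elements.

8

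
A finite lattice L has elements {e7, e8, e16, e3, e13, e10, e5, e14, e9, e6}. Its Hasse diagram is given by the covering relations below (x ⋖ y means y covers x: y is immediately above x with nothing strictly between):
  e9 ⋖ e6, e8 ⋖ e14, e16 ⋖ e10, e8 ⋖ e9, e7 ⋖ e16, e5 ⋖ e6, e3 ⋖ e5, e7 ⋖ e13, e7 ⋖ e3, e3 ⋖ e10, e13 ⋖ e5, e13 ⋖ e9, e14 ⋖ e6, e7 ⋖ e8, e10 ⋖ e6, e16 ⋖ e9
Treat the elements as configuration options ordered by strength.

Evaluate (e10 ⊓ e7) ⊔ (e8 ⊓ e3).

e10 ∧ e7 = e7
e8 ∧ e3 = e7
e7 ∨ e7 = e7

e7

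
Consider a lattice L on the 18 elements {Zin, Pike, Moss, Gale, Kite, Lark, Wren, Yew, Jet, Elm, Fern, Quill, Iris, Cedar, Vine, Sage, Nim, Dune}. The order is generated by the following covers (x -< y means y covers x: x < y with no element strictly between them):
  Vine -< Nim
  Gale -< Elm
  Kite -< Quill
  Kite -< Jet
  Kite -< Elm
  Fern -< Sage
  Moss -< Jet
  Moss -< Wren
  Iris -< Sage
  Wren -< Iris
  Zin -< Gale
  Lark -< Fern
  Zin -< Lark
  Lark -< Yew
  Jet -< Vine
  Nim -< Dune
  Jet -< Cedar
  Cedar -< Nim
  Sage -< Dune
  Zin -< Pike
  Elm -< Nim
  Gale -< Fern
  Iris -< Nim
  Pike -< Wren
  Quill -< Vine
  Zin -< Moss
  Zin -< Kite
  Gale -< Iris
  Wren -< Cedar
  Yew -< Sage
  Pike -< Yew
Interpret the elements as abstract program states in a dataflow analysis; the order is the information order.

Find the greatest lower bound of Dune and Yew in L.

Common lower bounds of {Dune, Yew}: Lark, Pike, Yew, Zin.
The greatest among these is Yew.

Yew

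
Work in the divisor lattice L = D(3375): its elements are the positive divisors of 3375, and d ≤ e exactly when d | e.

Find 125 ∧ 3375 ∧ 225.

In the divisibility order, the meet is the greatest common divisor: gcd(125, 3375, 225) = 25.

25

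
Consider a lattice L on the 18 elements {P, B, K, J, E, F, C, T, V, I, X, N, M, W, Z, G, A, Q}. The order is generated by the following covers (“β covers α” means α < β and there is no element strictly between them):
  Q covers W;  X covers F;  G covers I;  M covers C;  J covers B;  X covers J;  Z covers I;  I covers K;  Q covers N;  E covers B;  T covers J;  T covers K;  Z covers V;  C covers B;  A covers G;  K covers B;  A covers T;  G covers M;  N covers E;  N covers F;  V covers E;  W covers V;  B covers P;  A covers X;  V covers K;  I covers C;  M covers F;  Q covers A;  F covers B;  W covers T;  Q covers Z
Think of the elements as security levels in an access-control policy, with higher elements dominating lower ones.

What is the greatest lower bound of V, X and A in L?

Common lower bounds of {V, X, A}: B, P.
The greatest among these is B.

B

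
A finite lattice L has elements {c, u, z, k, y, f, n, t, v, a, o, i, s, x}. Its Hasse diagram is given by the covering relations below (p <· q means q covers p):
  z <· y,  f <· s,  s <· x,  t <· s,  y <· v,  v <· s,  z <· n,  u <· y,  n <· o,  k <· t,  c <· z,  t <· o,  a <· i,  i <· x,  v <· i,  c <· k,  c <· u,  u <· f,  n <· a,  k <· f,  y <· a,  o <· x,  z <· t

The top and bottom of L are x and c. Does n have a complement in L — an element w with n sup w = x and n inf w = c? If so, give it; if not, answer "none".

Need w with n ∨ w = x and n ∧ w = c.
Checking each element gives: f.

f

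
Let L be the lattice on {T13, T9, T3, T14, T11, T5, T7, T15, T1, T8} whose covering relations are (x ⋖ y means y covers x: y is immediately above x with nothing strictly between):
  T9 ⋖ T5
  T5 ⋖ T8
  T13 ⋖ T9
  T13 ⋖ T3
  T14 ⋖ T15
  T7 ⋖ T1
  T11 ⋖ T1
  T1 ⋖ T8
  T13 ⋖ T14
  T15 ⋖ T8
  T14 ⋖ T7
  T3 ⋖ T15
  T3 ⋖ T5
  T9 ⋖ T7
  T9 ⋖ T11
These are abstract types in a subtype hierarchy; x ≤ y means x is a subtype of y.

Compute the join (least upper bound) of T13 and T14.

T14

Common upper bounds of {T13, T14}: T1, T14, T15, T7, T8.
The least among these is T14.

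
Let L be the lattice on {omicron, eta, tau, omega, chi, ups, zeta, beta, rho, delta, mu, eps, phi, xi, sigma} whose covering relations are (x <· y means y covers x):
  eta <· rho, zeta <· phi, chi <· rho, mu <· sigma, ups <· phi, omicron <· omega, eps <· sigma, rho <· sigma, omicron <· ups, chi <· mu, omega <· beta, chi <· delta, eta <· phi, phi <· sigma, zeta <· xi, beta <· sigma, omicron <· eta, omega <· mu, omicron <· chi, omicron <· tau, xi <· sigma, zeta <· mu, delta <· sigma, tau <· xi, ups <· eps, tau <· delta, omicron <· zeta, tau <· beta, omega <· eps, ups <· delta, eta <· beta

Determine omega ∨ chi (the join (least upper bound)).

mu

Common upper bounds of {omega, chi}: mu, sigma.
The least among these is mu.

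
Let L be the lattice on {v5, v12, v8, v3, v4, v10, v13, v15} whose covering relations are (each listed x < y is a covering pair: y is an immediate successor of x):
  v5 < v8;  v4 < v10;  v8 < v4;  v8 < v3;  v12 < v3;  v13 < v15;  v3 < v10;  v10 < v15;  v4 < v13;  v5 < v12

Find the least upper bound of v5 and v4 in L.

Common upper bounds of {v5, v4}: v10, v13, v15, v4.
The least among these is v4.

v4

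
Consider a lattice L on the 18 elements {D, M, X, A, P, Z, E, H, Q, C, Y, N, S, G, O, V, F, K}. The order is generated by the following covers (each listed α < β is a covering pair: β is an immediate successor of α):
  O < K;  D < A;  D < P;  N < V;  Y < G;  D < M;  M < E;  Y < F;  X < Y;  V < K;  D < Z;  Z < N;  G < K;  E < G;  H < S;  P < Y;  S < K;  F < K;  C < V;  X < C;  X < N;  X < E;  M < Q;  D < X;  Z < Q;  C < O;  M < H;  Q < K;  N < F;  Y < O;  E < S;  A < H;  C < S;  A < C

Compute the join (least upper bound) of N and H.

K

Common upper bounds of {N, H}: K.
The least among these is K.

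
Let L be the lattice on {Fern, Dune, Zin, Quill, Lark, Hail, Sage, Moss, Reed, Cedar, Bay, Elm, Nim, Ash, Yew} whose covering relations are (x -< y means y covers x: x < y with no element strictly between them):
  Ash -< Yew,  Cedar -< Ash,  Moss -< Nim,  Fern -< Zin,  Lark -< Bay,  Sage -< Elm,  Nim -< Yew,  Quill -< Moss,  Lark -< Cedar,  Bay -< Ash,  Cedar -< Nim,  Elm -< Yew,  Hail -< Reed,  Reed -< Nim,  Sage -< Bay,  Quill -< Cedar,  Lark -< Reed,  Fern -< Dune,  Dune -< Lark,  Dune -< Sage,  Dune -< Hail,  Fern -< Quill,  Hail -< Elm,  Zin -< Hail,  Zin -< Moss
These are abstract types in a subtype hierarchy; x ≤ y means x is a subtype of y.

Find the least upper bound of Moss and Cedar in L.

Common upper bounds of {Moss, Cedar}: Nim, Yew.
The least among these is Nim.

Nim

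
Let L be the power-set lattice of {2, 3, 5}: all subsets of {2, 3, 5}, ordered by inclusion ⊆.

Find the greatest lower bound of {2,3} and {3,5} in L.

{3}

Under ⊆, meet is intersection: {2,3} ∩ {3,5} = {3}.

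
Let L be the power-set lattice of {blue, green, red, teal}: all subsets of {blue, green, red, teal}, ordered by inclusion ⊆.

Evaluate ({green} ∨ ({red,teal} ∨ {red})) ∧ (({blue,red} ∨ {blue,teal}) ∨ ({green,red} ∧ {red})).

{red,teal} ∨ {red} = {red,teal}
{green} ∨ {red,teal} = {green,red,teal}
{blue,red} ∨ {blue,teal} = {blue,red,teal}
{green,red} ∧ {red} = {red}
{blue,red,teal} ∨ {red} = {blue,red,teal}
{green,red,teal} ∧ {blue,red,teal} = {red,teal}

{red,teal}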